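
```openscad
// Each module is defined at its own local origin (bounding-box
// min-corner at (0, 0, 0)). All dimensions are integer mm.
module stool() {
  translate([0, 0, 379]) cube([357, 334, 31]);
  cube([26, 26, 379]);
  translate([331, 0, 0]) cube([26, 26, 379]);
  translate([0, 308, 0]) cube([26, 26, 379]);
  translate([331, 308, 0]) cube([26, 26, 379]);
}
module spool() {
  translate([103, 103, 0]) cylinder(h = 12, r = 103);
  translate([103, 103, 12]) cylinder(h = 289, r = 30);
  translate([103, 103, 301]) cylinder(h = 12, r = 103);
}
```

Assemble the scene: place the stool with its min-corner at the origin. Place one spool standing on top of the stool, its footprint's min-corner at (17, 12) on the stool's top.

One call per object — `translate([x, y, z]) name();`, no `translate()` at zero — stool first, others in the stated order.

stool();
translate([17, 12, 410]) spool();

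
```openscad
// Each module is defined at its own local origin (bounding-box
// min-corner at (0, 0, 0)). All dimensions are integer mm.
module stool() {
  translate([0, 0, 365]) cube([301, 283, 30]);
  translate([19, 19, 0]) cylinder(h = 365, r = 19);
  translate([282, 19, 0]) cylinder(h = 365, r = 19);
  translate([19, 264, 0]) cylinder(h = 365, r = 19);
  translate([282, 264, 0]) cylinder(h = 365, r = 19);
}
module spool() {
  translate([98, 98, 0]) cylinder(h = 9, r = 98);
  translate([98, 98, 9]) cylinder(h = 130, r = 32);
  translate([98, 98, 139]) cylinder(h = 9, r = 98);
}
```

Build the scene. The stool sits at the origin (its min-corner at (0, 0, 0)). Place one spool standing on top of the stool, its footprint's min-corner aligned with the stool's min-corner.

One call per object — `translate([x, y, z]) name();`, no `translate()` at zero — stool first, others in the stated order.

stool();
translate([0, 0, 395]) spool();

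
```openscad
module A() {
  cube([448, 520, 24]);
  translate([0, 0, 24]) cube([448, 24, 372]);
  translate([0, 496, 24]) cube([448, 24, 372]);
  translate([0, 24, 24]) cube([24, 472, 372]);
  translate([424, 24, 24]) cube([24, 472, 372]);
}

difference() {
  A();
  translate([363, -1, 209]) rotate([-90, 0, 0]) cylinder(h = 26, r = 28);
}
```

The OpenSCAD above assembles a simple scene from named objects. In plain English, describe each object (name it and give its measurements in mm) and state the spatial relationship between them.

A is an open storage box with external size 448×520×396 mm and wall thickness 24 mm (the base is also 24 mm thick). The base covers the whole footprint; the four walls stand on the base, with the y-facing walls full-width and the x-facing walls fitting between their inner faces.

The open box has a circular hole of radius 28 mm through its front wall, centred at (x = 363, z = 209).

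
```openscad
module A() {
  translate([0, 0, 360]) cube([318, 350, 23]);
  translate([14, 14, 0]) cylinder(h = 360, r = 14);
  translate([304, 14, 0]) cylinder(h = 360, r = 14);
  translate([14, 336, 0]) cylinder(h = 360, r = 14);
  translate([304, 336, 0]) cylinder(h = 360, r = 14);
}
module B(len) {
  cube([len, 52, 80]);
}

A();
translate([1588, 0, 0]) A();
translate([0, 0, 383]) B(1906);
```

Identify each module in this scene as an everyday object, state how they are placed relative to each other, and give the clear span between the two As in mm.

A is a stool. B is a beam. A beam spans the tops of two stools. The clear span between the two stools is 1270 mm.

Second stool starts at x = 1588; first ends at x = 318; clear span = 1588 − 318 = 1270 mm.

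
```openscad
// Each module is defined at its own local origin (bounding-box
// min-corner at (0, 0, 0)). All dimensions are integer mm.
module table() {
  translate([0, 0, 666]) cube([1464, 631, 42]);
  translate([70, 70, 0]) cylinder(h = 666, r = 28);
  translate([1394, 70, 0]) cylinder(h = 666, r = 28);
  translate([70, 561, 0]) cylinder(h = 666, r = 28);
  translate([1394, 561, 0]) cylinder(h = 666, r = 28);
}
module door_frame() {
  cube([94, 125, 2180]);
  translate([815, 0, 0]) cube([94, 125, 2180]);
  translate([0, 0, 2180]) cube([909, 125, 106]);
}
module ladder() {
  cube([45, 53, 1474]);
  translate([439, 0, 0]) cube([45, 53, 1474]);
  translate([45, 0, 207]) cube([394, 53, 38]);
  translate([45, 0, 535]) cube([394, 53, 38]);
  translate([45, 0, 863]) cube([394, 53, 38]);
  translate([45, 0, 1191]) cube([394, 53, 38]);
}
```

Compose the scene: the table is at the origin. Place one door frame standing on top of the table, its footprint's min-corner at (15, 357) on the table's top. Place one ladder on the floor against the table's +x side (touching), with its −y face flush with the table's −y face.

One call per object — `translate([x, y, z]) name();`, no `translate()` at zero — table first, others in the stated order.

table();
translate([15, 357, 708]) door_frame();
translate([1464, 0, 0]) ladder();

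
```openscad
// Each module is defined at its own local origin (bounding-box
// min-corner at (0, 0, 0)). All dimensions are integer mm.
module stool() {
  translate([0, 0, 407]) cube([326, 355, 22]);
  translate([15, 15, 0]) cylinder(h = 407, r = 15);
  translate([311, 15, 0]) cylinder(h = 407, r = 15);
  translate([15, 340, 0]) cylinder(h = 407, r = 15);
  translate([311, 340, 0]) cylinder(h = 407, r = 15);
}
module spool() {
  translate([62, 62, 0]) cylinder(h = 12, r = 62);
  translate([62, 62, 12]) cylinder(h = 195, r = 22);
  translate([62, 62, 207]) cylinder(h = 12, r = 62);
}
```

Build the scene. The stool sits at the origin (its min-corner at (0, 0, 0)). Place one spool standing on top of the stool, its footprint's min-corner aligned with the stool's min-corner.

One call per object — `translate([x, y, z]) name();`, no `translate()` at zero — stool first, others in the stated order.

stool();
translate([0, 0, 429]) spool();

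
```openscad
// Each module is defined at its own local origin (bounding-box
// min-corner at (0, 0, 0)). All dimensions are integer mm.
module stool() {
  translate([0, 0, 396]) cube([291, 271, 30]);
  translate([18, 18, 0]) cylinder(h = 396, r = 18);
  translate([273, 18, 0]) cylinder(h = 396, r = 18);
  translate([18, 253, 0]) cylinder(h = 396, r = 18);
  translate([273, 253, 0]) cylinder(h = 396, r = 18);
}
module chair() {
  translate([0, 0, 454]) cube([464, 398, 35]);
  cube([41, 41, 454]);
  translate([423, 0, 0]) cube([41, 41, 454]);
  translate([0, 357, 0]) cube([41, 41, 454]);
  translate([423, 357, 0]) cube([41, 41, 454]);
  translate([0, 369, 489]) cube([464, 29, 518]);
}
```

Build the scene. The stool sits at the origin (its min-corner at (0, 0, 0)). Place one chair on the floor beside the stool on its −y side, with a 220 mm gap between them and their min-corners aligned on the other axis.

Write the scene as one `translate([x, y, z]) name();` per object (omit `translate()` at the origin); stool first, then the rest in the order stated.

stool();
translate([0, -618, 0]) chair();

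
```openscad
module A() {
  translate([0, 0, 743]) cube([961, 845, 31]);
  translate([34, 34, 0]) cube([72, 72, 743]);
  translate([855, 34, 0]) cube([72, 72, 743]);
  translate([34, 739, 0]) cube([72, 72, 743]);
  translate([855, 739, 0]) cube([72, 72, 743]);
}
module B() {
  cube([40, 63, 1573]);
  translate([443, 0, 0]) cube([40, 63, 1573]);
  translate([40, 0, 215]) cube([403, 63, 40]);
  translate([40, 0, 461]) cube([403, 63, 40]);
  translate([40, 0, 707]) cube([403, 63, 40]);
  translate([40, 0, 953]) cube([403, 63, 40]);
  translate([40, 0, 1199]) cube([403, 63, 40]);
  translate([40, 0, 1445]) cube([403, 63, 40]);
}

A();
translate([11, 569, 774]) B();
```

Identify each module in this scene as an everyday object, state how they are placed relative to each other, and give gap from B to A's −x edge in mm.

The ladder's min-x is at 11; the table's min-x is 0; gap = 11 mm.

A is a table. B is a ladder. The ladder is on top of the table. The gap from the ladder to the table's −x edge is 11 mm.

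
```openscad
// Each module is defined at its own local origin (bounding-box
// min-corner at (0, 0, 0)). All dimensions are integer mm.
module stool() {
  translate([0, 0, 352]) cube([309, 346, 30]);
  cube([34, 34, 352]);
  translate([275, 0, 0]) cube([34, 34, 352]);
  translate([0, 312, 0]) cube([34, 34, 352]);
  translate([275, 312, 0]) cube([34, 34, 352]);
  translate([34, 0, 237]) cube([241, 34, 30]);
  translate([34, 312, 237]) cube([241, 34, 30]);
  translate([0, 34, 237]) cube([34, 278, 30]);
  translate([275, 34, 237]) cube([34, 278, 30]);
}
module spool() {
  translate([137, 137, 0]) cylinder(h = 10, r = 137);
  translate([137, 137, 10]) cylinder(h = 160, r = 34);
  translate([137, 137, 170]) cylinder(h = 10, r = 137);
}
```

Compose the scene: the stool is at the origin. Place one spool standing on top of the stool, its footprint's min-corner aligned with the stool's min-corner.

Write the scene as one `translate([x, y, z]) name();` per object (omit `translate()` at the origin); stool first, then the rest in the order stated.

stool();
translate([0, 0, 382]) spool();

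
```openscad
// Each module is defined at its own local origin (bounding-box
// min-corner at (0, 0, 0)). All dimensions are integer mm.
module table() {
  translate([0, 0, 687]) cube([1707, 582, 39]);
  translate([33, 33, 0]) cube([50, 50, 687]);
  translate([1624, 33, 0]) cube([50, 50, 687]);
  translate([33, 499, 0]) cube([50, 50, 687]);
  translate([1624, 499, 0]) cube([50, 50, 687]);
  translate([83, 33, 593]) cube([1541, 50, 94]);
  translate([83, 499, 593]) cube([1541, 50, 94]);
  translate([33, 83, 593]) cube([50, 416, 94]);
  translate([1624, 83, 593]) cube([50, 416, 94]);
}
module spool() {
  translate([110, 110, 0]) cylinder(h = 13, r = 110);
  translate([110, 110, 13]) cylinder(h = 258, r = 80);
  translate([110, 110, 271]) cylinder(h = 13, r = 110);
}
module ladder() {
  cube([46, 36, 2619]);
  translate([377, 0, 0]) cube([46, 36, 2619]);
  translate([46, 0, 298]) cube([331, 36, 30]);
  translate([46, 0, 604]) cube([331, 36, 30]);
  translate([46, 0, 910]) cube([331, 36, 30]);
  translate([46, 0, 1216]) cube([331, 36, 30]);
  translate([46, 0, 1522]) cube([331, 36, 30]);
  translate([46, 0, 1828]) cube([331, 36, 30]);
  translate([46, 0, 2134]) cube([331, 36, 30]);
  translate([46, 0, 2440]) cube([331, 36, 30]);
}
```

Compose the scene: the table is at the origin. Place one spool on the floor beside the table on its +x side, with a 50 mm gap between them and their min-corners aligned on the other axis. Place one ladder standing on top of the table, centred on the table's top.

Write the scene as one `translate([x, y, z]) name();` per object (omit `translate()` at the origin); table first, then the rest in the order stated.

table();
translate([1757, 0, 0]) spool();
translate([642, 273, 726]) ladder();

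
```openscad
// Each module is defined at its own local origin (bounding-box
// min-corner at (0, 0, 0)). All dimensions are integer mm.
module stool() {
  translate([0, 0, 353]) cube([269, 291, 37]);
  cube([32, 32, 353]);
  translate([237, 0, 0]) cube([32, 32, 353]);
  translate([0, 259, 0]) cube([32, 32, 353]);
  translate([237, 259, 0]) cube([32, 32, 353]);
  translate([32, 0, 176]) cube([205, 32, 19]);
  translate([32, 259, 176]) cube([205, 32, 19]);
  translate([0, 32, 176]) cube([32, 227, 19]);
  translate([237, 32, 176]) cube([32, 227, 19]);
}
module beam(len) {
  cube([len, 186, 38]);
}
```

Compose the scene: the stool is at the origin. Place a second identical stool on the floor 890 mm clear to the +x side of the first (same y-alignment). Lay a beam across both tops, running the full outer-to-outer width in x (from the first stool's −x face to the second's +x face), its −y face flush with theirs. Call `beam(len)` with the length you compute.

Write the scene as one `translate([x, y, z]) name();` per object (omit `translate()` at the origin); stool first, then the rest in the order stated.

stool();
translate([1159, 0, 0]) stool();
translate([0, 0, 390]) beam(1428);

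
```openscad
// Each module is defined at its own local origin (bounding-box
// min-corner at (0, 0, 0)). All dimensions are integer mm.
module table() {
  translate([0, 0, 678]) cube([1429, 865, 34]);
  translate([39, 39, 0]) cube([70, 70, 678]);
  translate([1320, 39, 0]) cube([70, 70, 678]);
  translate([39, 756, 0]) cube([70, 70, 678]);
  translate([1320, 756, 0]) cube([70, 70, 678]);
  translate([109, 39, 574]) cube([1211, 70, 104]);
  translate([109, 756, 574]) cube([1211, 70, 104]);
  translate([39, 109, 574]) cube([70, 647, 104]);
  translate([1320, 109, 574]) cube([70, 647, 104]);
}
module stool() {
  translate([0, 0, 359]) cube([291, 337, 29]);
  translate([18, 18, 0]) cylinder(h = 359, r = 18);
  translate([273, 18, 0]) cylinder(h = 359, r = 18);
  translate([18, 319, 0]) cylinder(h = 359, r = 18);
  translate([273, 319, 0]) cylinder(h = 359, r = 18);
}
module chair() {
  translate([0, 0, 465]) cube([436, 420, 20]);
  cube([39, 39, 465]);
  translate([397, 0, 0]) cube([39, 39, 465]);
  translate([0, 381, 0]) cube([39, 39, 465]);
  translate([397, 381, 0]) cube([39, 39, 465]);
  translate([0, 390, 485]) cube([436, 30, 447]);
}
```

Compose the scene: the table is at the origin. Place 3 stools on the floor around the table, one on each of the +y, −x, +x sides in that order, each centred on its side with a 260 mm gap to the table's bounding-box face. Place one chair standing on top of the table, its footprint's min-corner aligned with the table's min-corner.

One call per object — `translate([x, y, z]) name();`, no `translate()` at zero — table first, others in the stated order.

table();
translate([569, 1125, 0]) stool();
translate([-551, 264, 0]) stool();
translate([1689, 264, 0]) stool();
translate([0, 0, 712]) chair();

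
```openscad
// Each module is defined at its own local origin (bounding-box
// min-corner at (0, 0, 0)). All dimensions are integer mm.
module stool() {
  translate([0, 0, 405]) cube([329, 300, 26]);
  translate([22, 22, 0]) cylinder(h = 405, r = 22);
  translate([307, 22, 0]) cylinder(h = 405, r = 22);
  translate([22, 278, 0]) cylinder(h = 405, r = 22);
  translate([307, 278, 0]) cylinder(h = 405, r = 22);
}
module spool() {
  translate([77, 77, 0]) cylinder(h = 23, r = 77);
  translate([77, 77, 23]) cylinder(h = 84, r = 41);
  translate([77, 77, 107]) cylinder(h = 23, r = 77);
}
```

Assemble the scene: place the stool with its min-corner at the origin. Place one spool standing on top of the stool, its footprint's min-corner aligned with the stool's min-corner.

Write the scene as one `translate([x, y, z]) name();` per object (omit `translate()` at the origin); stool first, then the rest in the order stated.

stool();
translate([0, 0, 431]) spool();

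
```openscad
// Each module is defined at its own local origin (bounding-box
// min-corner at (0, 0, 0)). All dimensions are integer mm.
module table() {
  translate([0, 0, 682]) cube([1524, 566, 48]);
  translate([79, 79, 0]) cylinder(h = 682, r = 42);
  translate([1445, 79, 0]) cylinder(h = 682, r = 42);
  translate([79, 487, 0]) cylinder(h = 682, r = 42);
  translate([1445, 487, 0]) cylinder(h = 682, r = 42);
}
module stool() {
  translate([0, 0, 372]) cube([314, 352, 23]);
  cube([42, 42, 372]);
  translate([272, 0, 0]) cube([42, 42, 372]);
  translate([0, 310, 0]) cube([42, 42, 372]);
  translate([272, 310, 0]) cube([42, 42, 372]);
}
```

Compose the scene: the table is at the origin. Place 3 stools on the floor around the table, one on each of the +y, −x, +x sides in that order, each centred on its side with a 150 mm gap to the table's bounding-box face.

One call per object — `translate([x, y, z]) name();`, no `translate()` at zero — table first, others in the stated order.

table();
translate([605, 716, 0]) stool();
translate([-464, 107, 0]) stool();
translate([1674, 107, 0]) stool();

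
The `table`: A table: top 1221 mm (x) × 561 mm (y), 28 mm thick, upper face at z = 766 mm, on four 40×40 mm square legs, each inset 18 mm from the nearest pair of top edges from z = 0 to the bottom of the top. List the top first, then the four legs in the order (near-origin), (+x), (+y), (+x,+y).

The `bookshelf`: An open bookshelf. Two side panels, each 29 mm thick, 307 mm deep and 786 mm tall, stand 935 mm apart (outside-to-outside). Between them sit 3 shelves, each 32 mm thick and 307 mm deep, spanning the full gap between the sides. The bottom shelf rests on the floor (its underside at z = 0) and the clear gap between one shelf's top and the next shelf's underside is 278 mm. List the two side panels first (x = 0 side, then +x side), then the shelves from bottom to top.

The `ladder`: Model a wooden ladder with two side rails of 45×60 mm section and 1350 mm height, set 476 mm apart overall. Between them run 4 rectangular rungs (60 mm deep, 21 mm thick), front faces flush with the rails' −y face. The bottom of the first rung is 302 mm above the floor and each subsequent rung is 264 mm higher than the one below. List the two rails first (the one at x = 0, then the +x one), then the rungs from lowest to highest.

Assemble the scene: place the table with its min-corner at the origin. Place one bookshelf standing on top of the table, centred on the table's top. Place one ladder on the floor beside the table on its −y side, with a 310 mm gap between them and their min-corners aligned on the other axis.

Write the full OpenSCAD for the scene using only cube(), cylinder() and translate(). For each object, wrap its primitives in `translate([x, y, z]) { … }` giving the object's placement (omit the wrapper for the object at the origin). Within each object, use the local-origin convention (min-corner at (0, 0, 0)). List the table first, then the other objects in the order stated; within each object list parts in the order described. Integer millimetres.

translate([0, 0, 738]) cube([1221, 561, 28]);
translate([18, 18, 0]) cube([40, 40, 738]);
translate([1163, 18, 0]) cube([40, 40, 738]);
translate([18, 503, 0]) cube([40, 40, 738]);
translate([1163, 503, 0]) cube([40, 40, 738]);
translate([143, 127, 766]) {
  cube([29, 307, 786]);
  translate([906, 0, 0]) cube([29, 307, 786]);
  translate([29, 0, 0]) cube([877, 307, 32]);
  translate([29, 0, 310]) cube([877, 307, 32]);
  translate([29, 0, 620]) cube([877, 307, 32]);
}
translate([0, -370, 0]) {
  cube([45, 60, 1350]);
  translate([431, 0, 0]) cube([45, 60, 1350]);
  translate([45, 0, 302]) cube([386, 60, 21]);
  translate([45, 0, 566]) cube([386, 60, 21]);
  translate([45, 0, 830]) cube([386, 60, 21]);
  translate([45, 0, 1094]) cube([386, 60, 21]);
}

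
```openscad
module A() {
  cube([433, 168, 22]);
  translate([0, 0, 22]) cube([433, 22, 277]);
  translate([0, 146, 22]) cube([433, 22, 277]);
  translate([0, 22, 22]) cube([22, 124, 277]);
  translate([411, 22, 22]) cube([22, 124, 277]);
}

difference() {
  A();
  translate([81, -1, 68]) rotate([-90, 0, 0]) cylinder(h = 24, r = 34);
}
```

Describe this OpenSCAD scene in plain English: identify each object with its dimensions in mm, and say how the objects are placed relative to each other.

A is an open storage box with external size 433×168×299 mm and wall thickness 22 mm (the base is also 22 mm thick). The base covers the whole footprint; the four walls stand on the base, with the y-facing walls full-width and the x-facing walls fitting between their inner faces.

The open box has a circular hole of radius 34 mm through its front wall, centred at (x = 81, z = 68).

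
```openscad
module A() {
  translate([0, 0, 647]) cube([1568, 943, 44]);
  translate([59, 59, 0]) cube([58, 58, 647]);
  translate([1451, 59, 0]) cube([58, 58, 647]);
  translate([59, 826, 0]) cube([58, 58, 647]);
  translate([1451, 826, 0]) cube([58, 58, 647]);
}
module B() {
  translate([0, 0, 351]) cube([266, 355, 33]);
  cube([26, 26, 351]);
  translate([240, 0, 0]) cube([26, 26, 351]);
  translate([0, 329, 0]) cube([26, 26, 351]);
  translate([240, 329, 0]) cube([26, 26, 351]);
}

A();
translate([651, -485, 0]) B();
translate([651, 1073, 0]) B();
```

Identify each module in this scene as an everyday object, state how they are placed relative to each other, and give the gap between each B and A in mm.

A is a table. B is a stool. Two stools sit around the table at the −y, +y sides. The gap between each stool and the table is 130 mm.

Each stool's nearest face is 130 mm from the table's bounding box.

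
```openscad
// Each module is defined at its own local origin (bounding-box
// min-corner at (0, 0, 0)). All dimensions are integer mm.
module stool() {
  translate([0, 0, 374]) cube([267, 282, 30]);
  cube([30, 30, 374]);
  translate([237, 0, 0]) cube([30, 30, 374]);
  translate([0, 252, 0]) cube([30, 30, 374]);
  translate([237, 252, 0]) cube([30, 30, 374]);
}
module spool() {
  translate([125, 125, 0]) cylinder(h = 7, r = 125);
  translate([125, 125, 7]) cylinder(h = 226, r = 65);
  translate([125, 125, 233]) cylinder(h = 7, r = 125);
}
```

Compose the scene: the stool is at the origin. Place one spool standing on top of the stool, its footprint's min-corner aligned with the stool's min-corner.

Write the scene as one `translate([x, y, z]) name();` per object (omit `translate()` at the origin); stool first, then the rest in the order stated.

stool();
translate([0, 0, 404]) spool();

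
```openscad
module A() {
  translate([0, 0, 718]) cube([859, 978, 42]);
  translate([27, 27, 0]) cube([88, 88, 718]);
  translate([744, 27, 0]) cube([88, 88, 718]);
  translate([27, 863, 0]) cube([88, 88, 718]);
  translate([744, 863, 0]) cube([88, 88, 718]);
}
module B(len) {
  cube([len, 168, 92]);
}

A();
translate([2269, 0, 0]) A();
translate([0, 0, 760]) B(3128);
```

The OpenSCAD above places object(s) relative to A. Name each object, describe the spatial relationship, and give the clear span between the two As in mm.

Second table starts at x = 2269; first ends at x = 859; clear span = 2269 − 859 = 1410 mm.

A is a table. B is a beam. A beam spans the tops of two tables. The clear span between the two tables is 1410 mm.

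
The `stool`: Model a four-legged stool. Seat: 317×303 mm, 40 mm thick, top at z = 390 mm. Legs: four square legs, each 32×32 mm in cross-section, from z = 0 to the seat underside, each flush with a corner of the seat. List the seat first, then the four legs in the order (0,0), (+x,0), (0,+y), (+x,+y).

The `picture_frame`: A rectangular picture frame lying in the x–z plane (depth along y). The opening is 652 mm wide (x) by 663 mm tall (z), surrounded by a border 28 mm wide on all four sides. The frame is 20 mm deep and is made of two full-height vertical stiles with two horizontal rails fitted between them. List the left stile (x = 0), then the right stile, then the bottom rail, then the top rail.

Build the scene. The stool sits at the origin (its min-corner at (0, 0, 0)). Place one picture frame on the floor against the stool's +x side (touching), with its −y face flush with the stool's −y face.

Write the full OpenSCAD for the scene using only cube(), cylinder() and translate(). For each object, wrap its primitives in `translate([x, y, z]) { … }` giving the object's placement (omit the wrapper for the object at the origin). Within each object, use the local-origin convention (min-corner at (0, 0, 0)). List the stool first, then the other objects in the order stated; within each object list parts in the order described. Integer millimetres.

translate([0, 0, 350]) cube([317, 303, 40]);
cube([32, 32, 350]);
translate([285, 0, 0]) cube([32, 32, 350]);
translate([0, 271, 0]) cube([32, 32, 350]);
translate([285, 271, 0]) cube([32, 32, 350]);
translate([317, 0, 0]) {
  cube([28, 20, 719]);
  translate([680, 0, 0]) cube([28, 20, 719]);
  translate([28, 0, 0]) cube([652, 20, 28]);
  translate([28, 0, 691]) cube([652, 20, 28]);
}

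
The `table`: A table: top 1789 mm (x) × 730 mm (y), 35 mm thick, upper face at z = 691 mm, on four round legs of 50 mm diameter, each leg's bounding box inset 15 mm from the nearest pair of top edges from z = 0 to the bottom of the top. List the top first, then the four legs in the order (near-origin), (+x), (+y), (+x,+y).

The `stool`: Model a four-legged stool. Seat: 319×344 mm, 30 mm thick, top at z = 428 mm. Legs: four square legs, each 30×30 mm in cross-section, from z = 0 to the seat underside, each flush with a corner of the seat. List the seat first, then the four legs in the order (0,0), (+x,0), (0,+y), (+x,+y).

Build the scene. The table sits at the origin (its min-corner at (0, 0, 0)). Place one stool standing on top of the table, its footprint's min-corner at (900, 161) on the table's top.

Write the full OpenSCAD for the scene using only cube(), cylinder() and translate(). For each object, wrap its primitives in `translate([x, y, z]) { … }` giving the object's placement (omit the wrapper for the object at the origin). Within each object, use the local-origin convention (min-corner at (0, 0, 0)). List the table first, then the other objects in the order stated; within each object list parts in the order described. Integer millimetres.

translate([0, 0, 656]) cube([1789, 730, 35]);
translate([40, 40, 0]) cylinder(h = 656, r = 25);
translate([1749, 40, 0]) cylinder(h = 656, r = 25);
translate([40, 690, 0]) cylinder(h = 656, r = 25);
translate([1749, 690, 0]) cylinder(h = 656, r = 25);
translate([900, 161, 691]) {
  translate([0, 0, 398]) cube([319, 344, 30]);
  cube([30, 30, 398]);
  translate([289, 0, 0]) cube([30, 30, 398]);
  translate([0, 314, 0]) cube([30, 30, 398]);
  translate([289, 314, 0]) cube([30, 30, 398]);
}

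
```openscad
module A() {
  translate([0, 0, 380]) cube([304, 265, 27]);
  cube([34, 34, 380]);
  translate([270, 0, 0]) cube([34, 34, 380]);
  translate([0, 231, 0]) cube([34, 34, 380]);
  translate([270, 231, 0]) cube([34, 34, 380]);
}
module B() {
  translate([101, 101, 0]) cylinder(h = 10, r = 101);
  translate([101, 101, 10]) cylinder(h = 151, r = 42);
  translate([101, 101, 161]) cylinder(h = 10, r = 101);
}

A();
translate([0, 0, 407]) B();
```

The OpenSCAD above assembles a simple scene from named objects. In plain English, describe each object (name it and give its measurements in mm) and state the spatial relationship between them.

A is a simple wooden stool: a rectangular seat 304 mm (x) by 265 mm (y), 27 mm thick, top face at z = 407 mm, on four square legs, each 34×34 mm in cross-section. The legs rest on z = 0, each flush with a corner of the seat.

B is a spool: two coaxial disc flanges of radius 101 mm and thickness 10 mm, joined by a core cylinder of radius 42 mm and height 151 mm. The lower flange rests on z = 0 and the three cylinders share a vertical axis.

The spool is on top of the stool.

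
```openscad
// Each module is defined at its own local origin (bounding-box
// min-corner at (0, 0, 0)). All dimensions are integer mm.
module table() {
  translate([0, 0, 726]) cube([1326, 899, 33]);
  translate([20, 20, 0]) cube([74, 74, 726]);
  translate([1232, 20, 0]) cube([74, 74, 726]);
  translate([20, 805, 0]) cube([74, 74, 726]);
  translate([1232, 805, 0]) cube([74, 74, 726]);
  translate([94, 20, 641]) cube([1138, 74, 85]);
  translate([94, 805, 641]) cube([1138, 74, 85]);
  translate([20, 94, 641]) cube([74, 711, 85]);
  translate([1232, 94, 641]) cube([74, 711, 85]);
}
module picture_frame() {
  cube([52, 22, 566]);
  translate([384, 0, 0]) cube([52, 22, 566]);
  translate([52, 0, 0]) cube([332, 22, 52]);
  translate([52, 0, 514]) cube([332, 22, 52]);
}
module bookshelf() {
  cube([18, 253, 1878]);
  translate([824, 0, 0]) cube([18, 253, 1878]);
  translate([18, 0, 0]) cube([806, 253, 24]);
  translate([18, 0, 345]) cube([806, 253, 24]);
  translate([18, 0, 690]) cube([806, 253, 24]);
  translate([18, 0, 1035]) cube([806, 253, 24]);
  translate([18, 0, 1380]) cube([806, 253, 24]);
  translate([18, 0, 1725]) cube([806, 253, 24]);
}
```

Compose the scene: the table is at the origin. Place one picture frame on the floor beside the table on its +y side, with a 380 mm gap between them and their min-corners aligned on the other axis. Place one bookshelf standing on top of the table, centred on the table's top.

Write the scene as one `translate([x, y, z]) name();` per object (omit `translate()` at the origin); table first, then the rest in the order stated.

table();
translate([0, 1279, 0]) picture_frame();
translate([242, 323, 759]) bookshelf();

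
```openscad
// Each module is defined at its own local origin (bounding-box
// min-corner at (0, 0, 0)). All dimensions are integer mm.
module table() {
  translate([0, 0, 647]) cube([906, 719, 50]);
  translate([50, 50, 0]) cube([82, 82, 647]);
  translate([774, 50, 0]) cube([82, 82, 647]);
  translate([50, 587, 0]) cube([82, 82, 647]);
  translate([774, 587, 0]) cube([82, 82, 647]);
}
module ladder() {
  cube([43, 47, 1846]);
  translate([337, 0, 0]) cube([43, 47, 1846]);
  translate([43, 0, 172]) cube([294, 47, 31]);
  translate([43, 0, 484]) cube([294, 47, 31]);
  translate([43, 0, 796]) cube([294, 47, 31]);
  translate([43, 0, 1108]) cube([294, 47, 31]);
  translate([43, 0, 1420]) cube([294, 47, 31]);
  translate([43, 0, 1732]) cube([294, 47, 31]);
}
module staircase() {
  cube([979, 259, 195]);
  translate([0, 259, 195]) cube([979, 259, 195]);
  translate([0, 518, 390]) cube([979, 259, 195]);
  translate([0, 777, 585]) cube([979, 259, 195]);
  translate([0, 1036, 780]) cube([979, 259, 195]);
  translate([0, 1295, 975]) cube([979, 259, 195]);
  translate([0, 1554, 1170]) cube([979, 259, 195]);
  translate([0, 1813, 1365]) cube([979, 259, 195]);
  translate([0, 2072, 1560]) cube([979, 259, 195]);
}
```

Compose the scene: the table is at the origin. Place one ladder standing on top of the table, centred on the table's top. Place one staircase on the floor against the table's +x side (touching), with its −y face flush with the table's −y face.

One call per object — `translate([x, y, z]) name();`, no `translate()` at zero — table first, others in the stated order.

table();
translate([263, 336, 697]) ladder();
translate([906, 0, 0]) staircase();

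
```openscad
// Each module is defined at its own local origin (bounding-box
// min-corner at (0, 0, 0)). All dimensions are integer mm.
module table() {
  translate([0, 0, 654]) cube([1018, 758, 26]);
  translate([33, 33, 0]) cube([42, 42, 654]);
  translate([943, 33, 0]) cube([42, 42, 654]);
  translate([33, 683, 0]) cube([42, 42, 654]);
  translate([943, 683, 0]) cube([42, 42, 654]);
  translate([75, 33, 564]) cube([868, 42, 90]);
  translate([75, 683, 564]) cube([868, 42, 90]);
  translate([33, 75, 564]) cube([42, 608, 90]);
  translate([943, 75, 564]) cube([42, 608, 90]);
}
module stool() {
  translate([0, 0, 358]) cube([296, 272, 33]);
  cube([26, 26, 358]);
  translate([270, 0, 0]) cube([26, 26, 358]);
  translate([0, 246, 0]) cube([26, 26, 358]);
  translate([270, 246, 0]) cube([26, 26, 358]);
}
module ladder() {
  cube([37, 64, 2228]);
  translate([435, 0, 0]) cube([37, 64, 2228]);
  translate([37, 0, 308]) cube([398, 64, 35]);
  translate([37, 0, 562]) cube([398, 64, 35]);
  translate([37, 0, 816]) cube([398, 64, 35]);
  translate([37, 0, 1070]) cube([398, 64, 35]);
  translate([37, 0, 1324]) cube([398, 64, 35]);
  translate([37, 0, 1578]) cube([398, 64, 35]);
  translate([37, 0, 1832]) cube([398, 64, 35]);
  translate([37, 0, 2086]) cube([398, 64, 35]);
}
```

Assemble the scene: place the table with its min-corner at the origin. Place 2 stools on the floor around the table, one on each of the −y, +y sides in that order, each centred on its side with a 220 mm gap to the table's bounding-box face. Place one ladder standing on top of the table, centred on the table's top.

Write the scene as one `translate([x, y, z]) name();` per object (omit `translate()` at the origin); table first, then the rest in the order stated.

table();
translate([361, -492, 0]) stool();
translate([361, 978, 0]) stool();
translate([273, 347, 680]) ladder();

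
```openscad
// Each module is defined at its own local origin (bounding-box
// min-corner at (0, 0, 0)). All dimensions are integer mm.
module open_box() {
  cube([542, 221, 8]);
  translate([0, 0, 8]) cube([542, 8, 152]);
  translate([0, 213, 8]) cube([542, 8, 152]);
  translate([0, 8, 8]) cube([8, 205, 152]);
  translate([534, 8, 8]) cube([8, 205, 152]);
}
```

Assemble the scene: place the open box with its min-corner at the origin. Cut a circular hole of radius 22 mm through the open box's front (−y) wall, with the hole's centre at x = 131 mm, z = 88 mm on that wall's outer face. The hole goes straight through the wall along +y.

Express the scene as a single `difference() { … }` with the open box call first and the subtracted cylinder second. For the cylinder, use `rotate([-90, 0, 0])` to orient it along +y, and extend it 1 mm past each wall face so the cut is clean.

difference() {
  open_box();
  translate([131, -1, 88]) rotate([-90, 0, 0]) cylinder(h = 10, r = 22);
}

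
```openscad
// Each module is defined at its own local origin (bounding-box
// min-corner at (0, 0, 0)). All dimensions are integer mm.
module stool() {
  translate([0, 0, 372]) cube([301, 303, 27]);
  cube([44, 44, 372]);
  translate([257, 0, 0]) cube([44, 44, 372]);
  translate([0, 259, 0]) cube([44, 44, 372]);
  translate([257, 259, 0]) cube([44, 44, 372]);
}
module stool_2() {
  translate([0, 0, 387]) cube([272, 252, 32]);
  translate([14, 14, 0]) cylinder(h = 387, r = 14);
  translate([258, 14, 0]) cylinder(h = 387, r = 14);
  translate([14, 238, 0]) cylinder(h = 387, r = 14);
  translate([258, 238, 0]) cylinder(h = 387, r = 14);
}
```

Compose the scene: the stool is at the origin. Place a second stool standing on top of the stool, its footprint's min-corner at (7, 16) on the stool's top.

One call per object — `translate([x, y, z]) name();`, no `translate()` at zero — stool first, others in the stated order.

stool();
translate([7, 16, 399]) stool_2();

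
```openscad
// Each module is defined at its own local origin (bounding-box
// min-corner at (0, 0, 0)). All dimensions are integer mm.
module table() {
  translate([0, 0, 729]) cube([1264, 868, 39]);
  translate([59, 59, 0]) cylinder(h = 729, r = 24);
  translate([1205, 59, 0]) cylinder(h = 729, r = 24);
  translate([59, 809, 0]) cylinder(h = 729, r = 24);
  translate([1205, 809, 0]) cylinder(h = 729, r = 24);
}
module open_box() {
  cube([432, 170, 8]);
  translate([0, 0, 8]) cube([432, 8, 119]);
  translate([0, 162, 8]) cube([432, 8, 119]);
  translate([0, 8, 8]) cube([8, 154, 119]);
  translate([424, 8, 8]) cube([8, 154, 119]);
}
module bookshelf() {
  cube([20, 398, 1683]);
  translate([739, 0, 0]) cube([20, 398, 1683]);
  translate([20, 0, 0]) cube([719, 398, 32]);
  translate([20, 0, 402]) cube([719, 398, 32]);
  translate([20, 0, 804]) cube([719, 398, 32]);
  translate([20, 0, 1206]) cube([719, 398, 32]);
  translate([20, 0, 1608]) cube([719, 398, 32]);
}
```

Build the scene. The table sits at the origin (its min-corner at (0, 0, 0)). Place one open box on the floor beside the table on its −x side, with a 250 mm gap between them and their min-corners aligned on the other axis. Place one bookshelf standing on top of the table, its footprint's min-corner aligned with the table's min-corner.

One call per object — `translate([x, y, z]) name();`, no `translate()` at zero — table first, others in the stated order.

table();
translate([-682, 0, 0]) open_box();
translate([0, 0, 768]) bookshelf();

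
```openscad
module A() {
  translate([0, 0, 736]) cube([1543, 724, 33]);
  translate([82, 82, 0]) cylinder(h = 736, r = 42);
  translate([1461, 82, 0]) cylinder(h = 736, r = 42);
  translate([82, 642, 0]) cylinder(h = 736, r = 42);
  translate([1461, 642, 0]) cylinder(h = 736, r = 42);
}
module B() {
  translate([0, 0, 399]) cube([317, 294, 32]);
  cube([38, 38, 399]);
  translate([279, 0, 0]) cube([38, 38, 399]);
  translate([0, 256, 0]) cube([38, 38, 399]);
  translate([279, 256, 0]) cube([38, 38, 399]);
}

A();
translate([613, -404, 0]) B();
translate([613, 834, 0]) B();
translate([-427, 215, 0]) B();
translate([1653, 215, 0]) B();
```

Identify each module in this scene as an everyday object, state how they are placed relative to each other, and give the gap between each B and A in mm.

A is a table. B is a stool. Four stools sit around the table at the −y, +y, −x, +x sides. The gap between each stool and the table is 110 mm.

Each stool's nearest face is 110 mm from the table's bounding box.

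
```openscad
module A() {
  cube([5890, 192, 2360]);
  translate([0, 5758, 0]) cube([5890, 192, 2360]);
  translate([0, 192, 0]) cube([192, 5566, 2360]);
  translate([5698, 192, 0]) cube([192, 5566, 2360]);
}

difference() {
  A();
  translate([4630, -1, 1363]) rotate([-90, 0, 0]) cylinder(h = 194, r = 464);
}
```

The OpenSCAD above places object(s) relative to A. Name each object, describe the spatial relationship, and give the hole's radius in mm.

A is a house frame. The house frame has a circular hole through its front wall. The hole's radius is 464 mm.

The subtracted cylinder has r = 464 mm.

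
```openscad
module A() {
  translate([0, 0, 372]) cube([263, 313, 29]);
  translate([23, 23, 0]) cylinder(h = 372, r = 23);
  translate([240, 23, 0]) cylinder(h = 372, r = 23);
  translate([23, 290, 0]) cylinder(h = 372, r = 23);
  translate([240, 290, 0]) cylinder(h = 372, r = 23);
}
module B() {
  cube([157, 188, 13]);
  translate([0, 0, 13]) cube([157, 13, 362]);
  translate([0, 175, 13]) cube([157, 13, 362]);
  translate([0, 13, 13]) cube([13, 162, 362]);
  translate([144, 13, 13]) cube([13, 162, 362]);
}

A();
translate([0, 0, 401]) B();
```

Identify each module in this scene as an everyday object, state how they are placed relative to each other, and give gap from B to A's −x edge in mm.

A is a stool. B is an open box. The open box is on top of the stool. The gap from the open box to the stool's −x edge is 0 mm.

The open box's min-x is at 0; the stool's min-x is 0; gap = 0 mm.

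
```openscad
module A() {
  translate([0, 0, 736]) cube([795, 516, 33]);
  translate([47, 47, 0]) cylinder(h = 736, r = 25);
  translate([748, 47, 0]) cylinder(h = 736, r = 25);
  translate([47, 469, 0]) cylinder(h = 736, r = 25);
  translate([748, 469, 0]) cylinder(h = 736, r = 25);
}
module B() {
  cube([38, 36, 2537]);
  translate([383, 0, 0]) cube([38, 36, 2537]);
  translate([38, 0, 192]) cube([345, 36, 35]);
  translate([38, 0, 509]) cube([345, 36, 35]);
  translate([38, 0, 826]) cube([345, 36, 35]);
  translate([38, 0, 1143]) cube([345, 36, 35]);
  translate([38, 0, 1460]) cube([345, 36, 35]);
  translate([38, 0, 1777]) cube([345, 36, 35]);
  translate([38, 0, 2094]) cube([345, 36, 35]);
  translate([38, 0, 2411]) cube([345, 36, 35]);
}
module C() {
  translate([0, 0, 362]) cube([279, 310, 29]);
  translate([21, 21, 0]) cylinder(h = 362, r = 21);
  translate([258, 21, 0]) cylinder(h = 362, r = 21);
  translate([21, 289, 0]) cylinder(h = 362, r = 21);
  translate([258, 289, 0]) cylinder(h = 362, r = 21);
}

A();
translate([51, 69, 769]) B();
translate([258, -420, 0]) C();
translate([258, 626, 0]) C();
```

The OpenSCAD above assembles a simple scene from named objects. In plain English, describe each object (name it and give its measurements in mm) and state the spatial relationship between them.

A is a rectangular dining table. The top is 795×516×33 mm with its upper surface at z = 769 mm. It stands on four round legs of 50 mm diameter, each leg's bounding box inset 22 mm from the nearest pair of top edges, running from the floor to the underside of the top.

B is a wooden ladder with two side rails of 38×36 mm section and 2537 mm height, set 421 mm apart overall. Between them run 8 rectangular rungs (36 mm deep, 35 mm thick), front faces flush with the rails' −y face. The bottom of the first rung is 192 mm above the floor and each subsequent rung is 317 mm higher than the one below.

C is a simple wooden stool: a rectangular seat 279 mm (x) by 310 mm (y), 29 mm thick, top face at z = 391 mm, on four round legs, each 42 mm in diameter. The legs rest on z = 0, each leg's axis is inset half a diameter from the nearest pair of seat edges (so the leg's bounding box is flush with the corner).

The ladder is on top of the table. Two stools sit around the table at the −y, +y sides.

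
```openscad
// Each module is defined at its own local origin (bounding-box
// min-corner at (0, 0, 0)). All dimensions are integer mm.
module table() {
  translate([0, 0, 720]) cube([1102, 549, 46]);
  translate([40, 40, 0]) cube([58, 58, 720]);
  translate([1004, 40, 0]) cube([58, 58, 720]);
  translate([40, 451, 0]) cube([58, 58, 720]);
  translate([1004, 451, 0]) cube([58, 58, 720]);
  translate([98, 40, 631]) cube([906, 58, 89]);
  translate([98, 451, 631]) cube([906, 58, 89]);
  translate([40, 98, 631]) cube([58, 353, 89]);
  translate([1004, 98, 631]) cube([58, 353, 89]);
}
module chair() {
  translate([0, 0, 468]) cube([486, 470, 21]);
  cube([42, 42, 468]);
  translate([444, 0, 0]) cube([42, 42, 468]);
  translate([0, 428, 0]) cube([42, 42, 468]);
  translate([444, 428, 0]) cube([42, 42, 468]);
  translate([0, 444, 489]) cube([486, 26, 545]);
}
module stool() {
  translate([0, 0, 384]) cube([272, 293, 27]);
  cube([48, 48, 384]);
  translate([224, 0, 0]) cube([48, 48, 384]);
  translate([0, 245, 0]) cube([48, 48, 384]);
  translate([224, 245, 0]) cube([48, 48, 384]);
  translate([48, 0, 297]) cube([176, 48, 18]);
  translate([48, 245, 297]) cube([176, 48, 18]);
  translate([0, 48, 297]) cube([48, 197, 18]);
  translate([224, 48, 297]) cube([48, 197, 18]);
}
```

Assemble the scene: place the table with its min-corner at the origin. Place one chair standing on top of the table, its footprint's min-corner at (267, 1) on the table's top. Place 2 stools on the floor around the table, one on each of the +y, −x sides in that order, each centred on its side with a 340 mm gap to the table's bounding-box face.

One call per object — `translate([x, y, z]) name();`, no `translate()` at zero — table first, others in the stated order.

table();
translate([267, 1, 766]) chair();
translate([415, 889, 0]) stool();
translate([-612, 128, 0]) stool();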